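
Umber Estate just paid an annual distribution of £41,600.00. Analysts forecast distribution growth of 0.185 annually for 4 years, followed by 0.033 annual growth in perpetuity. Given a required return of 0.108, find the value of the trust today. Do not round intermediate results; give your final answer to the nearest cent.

D_1 = 49296.00000
D_2 = 58415.76000
D_3 = 69222.67560
D_4 = 82028.87059
Terminal value at year 4: TV = D_4×(1+g_2)/(r−g_2) = 84735.82332/0.075 = 1129810.97754
P_0 = D_1/(1+r)^1 + D_2/(1+r)^2 + D_3/(1+r)^3 + D_4/(1+r)^4 + TV/(1+r)^4
    = 44490.97473 + 47582.85655 + 50889.60741 + 54426.15955 + 749629.63750 = 947019.23573

£947019.24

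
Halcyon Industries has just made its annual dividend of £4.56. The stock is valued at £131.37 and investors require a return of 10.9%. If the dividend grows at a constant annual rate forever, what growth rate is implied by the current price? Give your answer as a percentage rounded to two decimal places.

P = D₀(1+g)/(r−g) ⇒ P(r−g) = D₀(1+g) ⇒ g(P+D₀) = P·r − D₀
g = (P·r − D₀)/(P + D₀) = (£131.37×0.109 − £4.56) / (£131.37 + £4.56) = 0.071797

7.18%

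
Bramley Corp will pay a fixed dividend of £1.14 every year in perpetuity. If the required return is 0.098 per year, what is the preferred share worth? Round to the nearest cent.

Level perpetuity: PV = C / r = £1.14 / 0.098 = £11.63

£11.63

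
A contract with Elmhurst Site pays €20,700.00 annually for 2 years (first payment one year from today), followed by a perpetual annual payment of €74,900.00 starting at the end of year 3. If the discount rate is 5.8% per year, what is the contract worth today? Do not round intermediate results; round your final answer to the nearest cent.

€1191730.22

PV of 2-year annuity: €20,700.00 × [1 − (1+0.058)^−2] / 0.058 = 38057.86143
Perpetuity value at year 2: €74,900.00 / 0.058 = 1291379.31034
PV of perpetuity: 1291379.31034 / (1+0.058)^2 = 1153672.36247
Total PV = 38057.86143 + 1153672.36247 = 1191730.22390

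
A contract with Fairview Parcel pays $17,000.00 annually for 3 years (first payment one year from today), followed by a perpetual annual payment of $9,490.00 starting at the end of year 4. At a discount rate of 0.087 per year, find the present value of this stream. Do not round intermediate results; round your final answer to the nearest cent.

$128192.58

PV of 3-year annuity: $17,000.00 × [1 − (1+0.087)^−3] / 0.087 = 43263.13099
Perpetuity value at year 3: $9,490.00 / 0.087 = 109080.45977
PV of perpetuity: 109080.45977 / (1+0.087)^3 = 84929.45312
Total PV = 43263.13099 + 84929.45312 = 128192.58411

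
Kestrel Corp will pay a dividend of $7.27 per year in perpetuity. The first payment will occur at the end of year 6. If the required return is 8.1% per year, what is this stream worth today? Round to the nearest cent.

$60.80

Value at end of year 5: C / r = $7.27 / 0.081 = $89.7531
Discount to today: PV = $89.7531 / (1 + 0.081)^5 = $89.7531 / 1.476143 = $60.80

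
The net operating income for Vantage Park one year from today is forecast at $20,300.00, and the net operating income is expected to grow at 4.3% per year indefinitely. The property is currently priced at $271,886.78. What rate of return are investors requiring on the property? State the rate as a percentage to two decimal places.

11.77%

P = D₁/(r − g) ⇒ r = D₁/P + g = $20,300.0000/$271,886.78 + 0.043 = 0.074663 + 0.043 = 0.117663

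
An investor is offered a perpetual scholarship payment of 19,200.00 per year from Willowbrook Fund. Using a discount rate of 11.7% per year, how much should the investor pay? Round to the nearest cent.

164102.56

Level perpetuity: PV = C / r = 19,200.00 / 0.117 = 164,102.56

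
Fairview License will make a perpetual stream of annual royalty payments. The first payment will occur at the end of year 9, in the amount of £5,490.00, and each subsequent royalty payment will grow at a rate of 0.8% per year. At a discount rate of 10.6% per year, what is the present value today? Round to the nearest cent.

Value at end of year 8: C₁ / (r − g) = £5,490.00 / (0.106 − 0.008) = £56,020.4082
Discount to today: PV = £56,020.4082 / (1 + 0.106)^8 = £56,020.4082 / 2.238933 = £25,021.03

£25021.03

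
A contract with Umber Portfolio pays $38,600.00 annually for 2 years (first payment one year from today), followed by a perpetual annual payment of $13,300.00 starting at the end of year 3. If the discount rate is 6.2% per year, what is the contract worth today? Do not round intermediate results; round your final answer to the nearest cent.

PV of 2-year annuity: $38,600.00 × [1 − (1+0.062)^−2] / 0.062 = 70571.10735
Perpetuity value at year 2: $13,300.00 / 0.062 = 214516.12903
PV of perpetuity: 214516.12903 / (1+0.062)^2 = 190200.17754
Total PV = 70571.10735 + 190200.17754 = 260771.28489

$260771.28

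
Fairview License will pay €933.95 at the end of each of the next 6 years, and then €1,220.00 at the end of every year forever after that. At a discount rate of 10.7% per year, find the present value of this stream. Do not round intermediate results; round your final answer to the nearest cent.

€10181.19

PV of 6-year annuity: €933.95 × [1 − (1+0.107)^−6] / 0.107 = 3985.49376
Perpetuity value at year 6: €1,220.00 / 0.107 = 11401.86916
PV of perpetuity: 11401.86916 / (1+0.107)^6 = 6195.69924
Total PV = 3985.49376 + 6195.69924 = 10181.19301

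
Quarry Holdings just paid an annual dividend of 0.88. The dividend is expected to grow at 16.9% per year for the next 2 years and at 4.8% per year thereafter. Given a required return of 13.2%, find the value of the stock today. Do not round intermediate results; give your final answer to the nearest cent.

13.56

D_1 = 1.02872
D_2 = 1.20257
Terminal value at year 2: TV = D_2×(1+g_2)/(r−g_2) = 1.26030/0.084 = 15.00354
P_0 = D_1/(1+r)^1 + D_2/(1+r)^2 + TV/(1+r)^2
    = 0.90876 + 0.93847 + 11.70849 = 13.55572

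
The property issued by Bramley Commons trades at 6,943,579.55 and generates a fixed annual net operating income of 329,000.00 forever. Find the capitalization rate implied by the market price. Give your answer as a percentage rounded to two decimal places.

4.74%

P = C/r ⇒ r = C/P = 329,000.00/6,943,579.55 = 0.047382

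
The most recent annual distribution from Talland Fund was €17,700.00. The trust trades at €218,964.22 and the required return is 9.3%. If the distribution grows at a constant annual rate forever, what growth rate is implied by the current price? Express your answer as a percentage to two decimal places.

P = D₀(1+g)/(r−g) ⇒ P(r−g) = D₀(1+g) ⇒ g(P+D₀) = P·r − D₀
g = (P·r − D₀)/(P + D₀) = (€218,964.22×0.093 − €17,700.00) / (€218,964.22 + €17,700.00) = 0.011255

1.13%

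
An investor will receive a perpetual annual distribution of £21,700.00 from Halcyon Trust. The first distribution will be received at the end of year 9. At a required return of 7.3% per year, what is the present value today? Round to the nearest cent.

Value at end of year 8: C / r = £21,700.00 / 0.073 = £297,260.2740
Discount to today: PV = £297,260.2740 / (1 + 0.073)^8 = £297,260.2740 / 1.757105 = £169,176.13

£169176.13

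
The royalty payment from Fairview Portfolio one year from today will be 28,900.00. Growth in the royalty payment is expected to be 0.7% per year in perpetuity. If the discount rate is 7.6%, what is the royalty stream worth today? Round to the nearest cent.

418840.58

Growing perpetuity: P = D₁ / (r − g) = 28,900.0000 / (0.076 − 0.007) = 418,840.58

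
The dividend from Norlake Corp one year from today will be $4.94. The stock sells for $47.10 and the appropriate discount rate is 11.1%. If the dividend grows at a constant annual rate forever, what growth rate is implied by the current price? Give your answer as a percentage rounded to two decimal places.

0.61%

P = D₁/(r−g) ⇒ g = r − D₁/P = 0.111 − $4.94/$47.10 = 0.006117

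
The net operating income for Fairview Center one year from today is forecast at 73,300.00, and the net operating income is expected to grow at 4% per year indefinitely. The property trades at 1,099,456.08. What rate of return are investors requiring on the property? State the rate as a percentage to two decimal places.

10.67%

P = D₁/(r − g) ⇒ r = D₁/P + g = 73,300.0000/1,099,456.08 + 0.04 = 0.066669 + 0.04 = 0.106669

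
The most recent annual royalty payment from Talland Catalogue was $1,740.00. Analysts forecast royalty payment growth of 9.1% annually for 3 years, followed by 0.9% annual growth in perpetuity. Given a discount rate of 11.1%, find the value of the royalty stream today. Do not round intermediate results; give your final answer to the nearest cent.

D_1 = 1898.34000
D_2 = 2071.08894
D_3 = 2259.55803
Terminal value at year 3: TV = D_3×(1+g_2)/(r−g_2) = 2279.89406/0.102 = 22351.90251
P_0 = D_1/(1+r)^1 + D_2/(1+r)^2 + D_3/(1+r)^3 + TV/(1+r)^3
    = 1708.67687 + 1677.91761 + 1647.71207 + 16299.42627 = 21333.73281

$21333.73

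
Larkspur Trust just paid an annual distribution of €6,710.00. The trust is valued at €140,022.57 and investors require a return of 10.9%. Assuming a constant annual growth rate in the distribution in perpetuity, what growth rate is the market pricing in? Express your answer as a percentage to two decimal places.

P = D₀(1+g)/(r−g) ⇒ P(r−g) = D₀(1+g) ⇒ g(P+D₀) = P·r − D₀
g = (P·r − D₀)/(P + D₀) = (€140,022.57×0.109 − €6,710.00) / (€140,022.57 + €6,710.00) = 0.058286

5.83%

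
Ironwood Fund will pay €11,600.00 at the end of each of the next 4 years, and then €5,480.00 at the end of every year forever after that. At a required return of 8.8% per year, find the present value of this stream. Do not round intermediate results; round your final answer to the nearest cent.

PV of 4-year annuity: €11,600.00 × [1 − (1+0.088)^−4] / 0.088 = 37746.32082
Perpetuity value at year 4: €5,480.00 / 0.088 = 62272.72727
PV of perpetuity: 62272.72727 / (1+0.088)^4 = 44440.84468
Total PV = 37746.32082 + 44440.84468 = 82187.16550

€82187.17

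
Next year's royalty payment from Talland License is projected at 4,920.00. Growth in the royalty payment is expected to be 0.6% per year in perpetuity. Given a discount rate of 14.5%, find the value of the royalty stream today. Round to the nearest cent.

Growing perpetuity: P = D₁ / (r − g) = 4,920.0000 / (0.145 − 0.006) = 35,395.68

35395.68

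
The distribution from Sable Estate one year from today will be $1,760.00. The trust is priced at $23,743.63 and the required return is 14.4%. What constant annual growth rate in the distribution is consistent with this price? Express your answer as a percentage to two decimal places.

6.99%

P = D₁/(r−g) ⇒ g = r − D₁/P = 0.144 − $1,760.00/$23,743.63 = 0.069875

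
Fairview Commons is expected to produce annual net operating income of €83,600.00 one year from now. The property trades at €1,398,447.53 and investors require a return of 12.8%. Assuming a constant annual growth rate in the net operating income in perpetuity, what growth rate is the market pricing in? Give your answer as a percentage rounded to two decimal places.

6.82%

P = D₁/(r−g) ⇒ g = r − D₁/P = 0.128 − €83,600.00/€1,398,447.53 = 0.068219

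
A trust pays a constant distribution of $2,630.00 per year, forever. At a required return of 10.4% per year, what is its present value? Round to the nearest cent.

Level perpetuity: PV = C / r = $2,630.00 / 0.104 = $25,288.46

$25288.46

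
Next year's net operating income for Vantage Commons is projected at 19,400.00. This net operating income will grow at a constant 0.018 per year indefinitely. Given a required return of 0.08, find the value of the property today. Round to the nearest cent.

312903.23

Growing perpetuity: P = D₁ / (r − g) = 19,400.0000 / (0.08 − 0.018) = 312,903.23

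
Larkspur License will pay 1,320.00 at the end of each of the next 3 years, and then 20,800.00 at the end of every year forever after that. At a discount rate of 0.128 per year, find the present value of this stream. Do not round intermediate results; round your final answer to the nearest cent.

116348.10

PV of 3-year annuity: 1,320.00 × [1 − (1+0.128)^−3] / 0.128 = 3127.33637
Perpetuity value at year 3: 20,800.00 / 0.128 = 162500.00000
PV of perpetuity: 162500.00000 / (1+0.128)^3 = 113220.76015
Total PV = 3127.33637 + 113220.76015 = 116348.09653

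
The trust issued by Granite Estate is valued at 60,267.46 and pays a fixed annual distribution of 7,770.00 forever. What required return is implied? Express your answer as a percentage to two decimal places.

12.89%

P = C/r ⇒ r = C/P = 7,770.00/60,267.46 = 0.128925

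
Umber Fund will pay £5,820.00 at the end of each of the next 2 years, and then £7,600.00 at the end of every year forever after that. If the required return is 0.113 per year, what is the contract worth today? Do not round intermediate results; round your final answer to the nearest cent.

PV of 2-year annuity: £5,820.00 × [1 − (1+0.113)^−2] / 0.113 = 9927.32301
Perpetuity value at year 2: £7,600.00 / 0.113 = 67256.63717
PV of perpetuity: 67256.63717 / (1+0.113)^2 = 54293.12258
Total PV = 9927.32301 + 54293.12258 = 64220.44559

£64220.45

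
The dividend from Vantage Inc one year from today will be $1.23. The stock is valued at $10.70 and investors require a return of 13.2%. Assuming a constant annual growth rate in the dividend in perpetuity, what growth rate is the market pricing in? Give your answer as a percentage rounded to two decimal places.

P = D₁/(r−g) ⇒ g = r − D₁/P = 0.132 − $1.23/$10.70 = 0.017047

1.70%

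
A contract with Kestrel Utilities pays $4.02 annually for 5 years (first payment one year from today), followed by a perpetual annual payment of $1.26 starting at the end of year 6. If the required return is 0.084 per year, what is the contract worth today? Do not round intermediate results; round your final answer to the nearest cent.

PV of 5-year annuity: $4.02 × [1 − (1+0.084)^−5] / 0.084 = 15.88289
Perpetuity value at year 5: $1.26 / 0.084 = 15.00000
PV of perpetuity: 15.00000 / (1+0.084)^5 = 10.02178
Total PV = 15.88289 + 10.02178 = 25.90467

$25.90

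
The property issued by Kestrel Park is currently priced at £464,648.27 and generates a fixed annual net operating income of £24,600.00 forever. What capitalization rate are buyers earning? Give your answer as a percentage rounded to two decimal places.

P = C/r ⇒ r = C/P = £24,600.00/£464,648.27 = 0.052943

5.29%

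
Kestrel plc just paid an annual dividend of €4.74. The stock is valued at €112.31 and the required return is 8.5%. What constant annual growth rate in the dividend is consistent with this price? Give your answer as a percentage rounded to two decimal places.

4.11%

P = D₀(1+g)/(r−g) ⇒ P(r−g) = D₀(1+g) ⇒ g(P+D₀) = P·r − D₀
g = (P·r − D₀)/(P + D₀) = (€112.31×0.085 − €4.74) / (€112.31 + €4.74) = 0.041062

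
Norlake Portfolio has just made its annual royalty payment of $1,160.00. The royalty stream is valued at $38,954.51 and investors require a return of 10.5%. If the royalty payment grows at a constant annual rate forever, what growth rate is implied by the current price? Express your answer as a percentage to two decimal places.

7.30%

P = D₀(1+g)/(r−g) ⇒ P(r−g) = D₀(1+g) ⇒ g(P+D₀) = P·r − D₀
g = (P·r − D₀)/(P + D₀) = ($38,954.51×0.105 − $1,160.00) / ($38,954.51 + $1,160.00) = 0.073046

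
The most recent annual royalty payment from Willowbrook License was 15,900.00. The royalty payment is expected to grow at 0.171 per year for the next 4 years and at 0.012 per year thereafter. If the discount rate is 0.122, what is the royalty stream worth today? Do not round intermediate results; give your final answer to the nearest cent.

D_1 = 18618.90000
D_2 = 21802.73190
D_3 = 25530.99905
D_4 = 29896.79989
Terminal value at year 4: TV = D_4×(1+g_2)/(r−g_2) = 30255.56149/0.11 = 275050.55902
P_0 = D_1/(1+r)^1 + D_2/(1+r)^2 + D_3/(1+r)^3 + D_4/(1+r)^4 + TV/(1+r)^4
    = 16594.38503 + 17319.09525 + 18075.45502 + 18864.84655 + 173556.58826 = 244410.37011

244410.37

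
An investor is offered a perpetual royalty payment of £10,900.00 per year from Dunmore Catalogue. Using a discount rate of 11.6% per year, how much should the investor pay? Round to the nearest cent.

Level perpetuity: PV = C / r = £10,900.00 / 0.116 = £93,965.52

£93965.52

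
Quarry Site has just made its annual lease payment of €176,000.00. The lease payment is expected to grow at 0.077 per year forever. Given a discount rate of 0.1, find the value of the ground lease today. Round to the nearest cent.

€8241391.30

D₁ = D₀ × (1 + g) = €176,000.00 × 1.077 = €189,552.0000
Growing perpetuity: P = D₁ / (r − g) = €189,552.0000 / (0.1 − 0.077) = €8,241,391.30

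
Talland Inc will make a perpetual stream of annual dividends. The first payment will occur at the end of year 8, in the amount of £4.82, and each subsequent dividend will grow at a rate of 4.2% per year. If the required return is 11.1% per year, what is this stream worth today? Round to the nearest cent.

Value at end of year 7: C₁ / (r − g) = £4.82 / (0.111 − 0.042) = £69.8551
Discount to today: PV = £69.8551 / (1 + 0.111)^7 = £69.8551 / 2.089288 = £33.43

£33.43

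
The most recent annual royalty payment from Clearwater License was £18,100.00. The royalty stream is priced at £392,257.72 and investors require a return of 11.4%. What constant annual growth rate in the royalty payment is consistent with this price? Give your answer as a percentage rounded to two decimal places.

6.49%

P = D₀(1+g)/(r−g) ⇒ P(r−g) = D₀(1+g) ⇒ g(P+D₀) = P·r − D₀
g = (P·r − D₀)/(P + D₀) = (£392,257.72×0.114 − £18,100.00) / (£392,257.72 + £18,100.00) = 0.064864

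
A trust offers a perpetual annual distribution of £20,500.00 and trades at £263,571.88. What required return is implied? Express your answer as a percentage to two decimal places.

7.78%

P = C/r ⇒ r = C/P = £20,500.00/£263,571.88 = 0.077778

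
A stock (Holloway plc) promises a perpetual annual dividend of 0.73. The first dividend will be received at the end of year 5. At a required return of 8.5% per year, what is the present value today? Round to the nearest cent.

6.20

Value at end of year 4: C / r = 0.73 / 0.085 = 8.5882
Discount to today: PV = 8.5882 / (1 + 0.085)^4 = 8.5882 / 1.385859 = 6.20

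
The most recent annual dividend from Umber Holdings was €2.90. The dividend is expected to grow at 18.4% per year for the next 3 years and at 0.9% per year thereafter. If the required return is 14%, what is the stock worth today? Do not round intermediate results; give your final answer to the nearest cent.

D_1 = 3.43360
D_2 = 4.06538
D_3 = 4.81341
Terminal value at year 3: TV = D_3×(1+g_2)/(r−g_2) = 4.85673/0.131 = 37.07430
P_0 = D_1/(1+r)^1 + D_2/(1+r)^2 + D_3/(1+r)^3 + TV/(1+r)^3
    = 3.01193 + 3.12818 + 3.24892 + 25.02410 = 34.41312

€34.41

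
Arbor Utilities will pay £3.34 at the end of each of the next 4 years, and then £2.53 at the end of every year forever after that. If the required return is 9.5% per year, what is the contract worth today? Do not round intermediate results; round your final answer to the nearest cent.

£29.23

PV of 4-year annuity: £3.34 × [1 − (1+0.095)^−4] / 0.095 = 10.70297
Perpetuity value at year 4: £2.53 / 0.095 = 26.63158
PV of perpetuity: 26.63158 / (1+0.095)^4 = 18.52424
Total PV = 10.70297 + 18.52424 = 29.22721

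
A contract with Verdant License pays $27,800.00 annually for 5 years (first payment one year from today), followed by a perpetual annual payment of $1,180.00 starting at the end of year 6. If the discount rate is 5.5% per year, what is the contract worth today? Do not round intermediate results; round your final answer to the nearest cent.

$135129.52

PV of 5-year annuity: $27,800.00 × [1 − (1+0.055)^−5] / 0.055 = 118713.90842
Perpetuity value at year 5: $1,180.00 / 0.055 = 21454.54545
PV of perpetuity: 21454.54545 / (1+0.055)^5 = 16415.60977
Total PV = 118713.90842 + 16415.60977 = 135129.51820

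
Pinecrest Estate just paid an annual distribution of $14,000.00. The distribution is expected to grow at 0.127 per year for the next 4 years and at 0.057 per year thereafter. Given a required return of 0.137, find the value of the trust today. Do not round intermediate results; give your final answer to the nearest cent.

D_1 = 15778.00000
D_2 = 17781.80600
D_3 = 20040.09536
D_4 = 22585.18747
Terminal value at year 4: TV = D_4×(1+g_2)/(r−g_2) = 23872.54316/0.08 = 298406.78949
P_0 = D_1/(1+r)^1 + D_2/(1+r)^2 + D_3/(1+r)^3 + D_4/(1+r)^4 + TV/(1+r)^4
    = 13876.86895 + 13754.82085 + 13633.84618 + 13513.93548 + 178552.87252 = 233332.34398

$233332.34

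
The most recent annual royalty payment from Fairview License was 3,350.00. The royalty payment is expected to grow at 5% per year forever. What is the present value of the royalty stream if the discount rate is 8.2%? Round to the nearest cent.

D₁ = D₀ × (1 + g) = 3,350.00 × 1.05 = 3,517.5000
Growing perpetuity: P = D₁ / (r − g) = 3,517.5000 / (0.082 − 0.05) = 109,921.88

109921.88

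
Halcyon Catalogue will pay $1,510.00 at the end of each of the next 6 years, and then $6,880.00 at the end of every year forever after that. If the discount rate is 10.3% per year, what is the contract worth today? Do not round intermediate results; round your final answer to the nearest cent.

$43612.56

PV of 6-year annuity: $1,510.00 × [1 − (1+0.103)^−6] / 0.103 = 6519.02747
Perpetuity value at year 6: $6,880.00 / 0.103 = 66796.11650
PV of perpetuity: 66796.11650 / (1+0.103)^6 = 37093.52778
Total PV = 6519.02747 + 37093.52778 = 43612.55525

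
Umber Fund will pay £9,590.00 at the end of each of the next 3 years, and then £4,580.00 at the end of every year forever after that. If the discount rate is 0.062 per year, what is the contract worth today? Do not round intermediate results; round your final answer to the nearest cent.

PV of 3-year annuity: £9,590.00 × [1 − (1+0.062)^−3] / 0.062 = 25539.62412
Perpetuity value at year 3: £4,580.00 / 0.062 = 73870.96774
PV of perpetuity: 73870.96774 / (1+0.062)^3 = 61673.73328
Total PV = 25539.62412 + 61673.73328 = 87213.35740

£87213.36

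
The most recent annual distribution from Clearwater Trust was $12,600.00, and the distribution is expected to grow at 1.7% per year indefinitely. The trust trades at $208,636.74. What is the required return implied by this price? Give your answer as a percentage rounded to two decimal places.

7.84%

D₁ = $12,600.00 × 1.017 = $12,814.2000
P = D₁/(r − g) ⇒ r = D₁/P + g = $12,814.2000/$208,636.74 + 0.017 = 0.061419 + 0.017 = 0.078419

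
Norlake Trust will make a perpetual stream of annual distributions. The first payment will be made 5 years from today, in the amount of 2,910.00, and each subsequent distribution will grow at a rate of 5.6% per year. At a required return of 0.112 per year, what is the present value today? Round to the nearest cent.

Value at end of year 4: C₁ / (r − g) = 2,910.00 / (0.112 − 0.056) = 51,964.2857
Discount to today: PV = 51,964.2857 / (1 + 0.112)^4 = 51,964.2857 / 1.529041 = 33,984.89

33984.89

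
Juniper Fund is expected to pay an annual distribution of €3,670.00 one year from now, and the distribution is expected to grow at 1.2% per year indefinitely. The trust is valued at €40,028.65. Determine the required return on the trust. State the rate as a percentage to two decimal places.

P = D₁/(r − g) ⇒ r = D₁/P + g = €3,670.0000/€40,028.65 + 0.012 = 0.091684 + 0.012 = 0.103684

10.37%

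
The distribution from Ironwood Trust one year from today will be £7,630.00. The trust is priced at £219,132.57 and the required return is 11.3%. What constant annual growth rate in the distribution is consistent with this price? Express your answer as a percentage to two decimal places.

P = D₁/(r−g) ⇒ g = r − D₁/P = 0.113 − £7,630.00/£219,132.57 = 0.078181

7.82%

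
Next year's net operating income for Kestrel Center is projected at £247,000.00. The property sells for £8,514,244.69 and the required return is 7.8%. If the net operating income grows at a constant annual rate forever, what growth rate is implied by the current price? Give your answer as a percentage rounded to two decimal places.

P = D₁/(r−g) ⇒ g = r − D₁/P = 0.078 − £247,000.00/£8,514,244.69 = 0.048990

4.90%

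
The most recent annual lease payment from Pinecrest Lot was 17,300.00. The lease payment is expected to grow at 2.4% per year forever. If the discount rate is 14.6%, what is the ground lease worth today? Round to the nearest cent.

145206.56

D₁ = D₀ × (1 + g) = 17,300.00 × 1.024 = 17,715.2000
Growing perpetuity: P = D₁ / (r − g) = 17,715.2000 / (0.146 − 0.024) = 145,206.56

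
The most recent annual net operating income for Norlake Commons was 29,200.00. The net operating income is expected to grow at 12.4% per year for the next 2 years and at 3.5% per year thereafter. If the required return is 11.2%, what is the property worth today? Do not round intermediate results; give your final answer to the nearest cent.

460359.02

D_1 = 32820.80000
D_2 = 36890.57920
Terminal value at year 2: TV = D_2×(1+g_2)/(r−g_2) = 38181.74947/0.077 = 495866.87626
P_0 = D_1/(1+r)^1 + D_2/(1+r)^2 + TV/(1+r)^2
    = 29515.10791 + 29833.61627 + 401010.29665 = 460359.02084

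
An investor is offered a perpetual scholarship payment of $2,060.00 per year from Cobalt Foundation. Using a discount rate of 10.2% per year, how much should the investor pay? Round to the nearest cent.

Level perpetuity: PV = C / r = $2,060.00 / 0.102 = $20,196.08

$20196.08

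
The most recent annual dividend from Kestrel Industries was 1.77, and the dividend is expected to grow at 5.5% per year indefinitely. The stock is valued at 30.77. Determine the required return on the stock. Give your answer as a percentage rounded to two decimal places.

11.57%

D₁ = 1.77 × 1.055 = 1.8674
P = D₁/(r − g) ⇒ r = D₁/P + g = 1.8674/30.77 + 0.055 = 0.060687 + 0.055 = 0.115687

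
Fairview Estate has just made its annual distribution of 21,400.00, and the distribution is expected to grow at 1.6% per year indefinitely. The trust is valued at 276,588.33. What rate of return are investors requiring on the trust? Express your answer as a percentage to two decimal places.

9.46%

D₁ = 21,400.00 × 1.016 = 21,742.4000
P = D₁/(r − g) ⇒ r = D₁/P + g = 21,742.4000/276,588.33 + 0.016 = 0.078609 + 0.016 = 0.094609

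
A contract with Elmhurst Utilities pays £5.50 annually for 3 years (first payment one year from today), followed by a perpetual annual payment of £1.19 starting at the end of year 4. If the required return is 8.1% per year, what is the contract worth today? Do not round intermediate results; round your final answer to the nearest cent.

PV of 3-year annuity: £5.50 × [1 − (1+0.081)^−3] / 0.081 = 14.14850
Perpetuity value at year 3: £1.19 / 0.081 = 14.69136
PV of perpetuity: 14.69136 / (1+0.081)^3 = 11.63014
Total PV = 14.14850 + 11.63014 = 25.77863

£25.78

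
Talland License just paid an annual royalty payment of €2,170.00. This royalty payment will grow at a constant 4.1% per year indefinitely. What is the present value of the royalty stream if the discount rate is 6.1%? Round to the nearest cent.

D₁ = D₀ × (1 + g) = €2,170.00 × 1.041 = €2,258.9700
Growing perpetuity: P = D₁ / (r − g) = €2,258.9700 / (0.061 − 0.041) = €112,948.50

€112948.50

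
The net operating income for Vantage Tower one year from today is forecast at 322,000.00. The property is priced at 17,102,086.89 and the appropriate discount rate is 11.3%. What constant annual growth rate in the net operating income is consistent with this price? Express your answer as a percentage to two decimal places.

P = D₁/(r−g) ⇒ g = r − D₁/P = 0.113 − 322,000.00/17,102,086.89 = 0.094172

9.42%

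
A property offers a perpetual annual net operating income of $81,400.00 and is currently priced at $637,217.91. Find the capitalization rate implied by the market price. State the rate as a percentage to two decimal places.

12.77%

P = C/r ⇒ r = C/P = $81,400.00/$637,217.91 = 0.127743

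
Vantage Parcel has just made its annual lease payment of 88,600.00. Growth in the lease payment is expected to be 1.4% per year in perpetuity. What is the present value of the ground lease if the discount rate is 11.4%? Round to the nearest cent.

898404.00

D₁ = D₀ × (1 + g) = 88,600.00 × 1.014 = 89,840.4000
Growing perpetuity: P = D₁ / (r − g) = 89,840.4000 / (0.114 − 0.014) = 898,404.00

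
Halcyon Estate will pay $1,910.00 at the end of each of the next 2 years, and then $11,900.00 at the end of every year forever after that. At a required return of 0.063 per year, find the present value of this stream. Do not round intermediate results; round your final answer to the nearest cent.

$170650.01

PV of 2-year annuity: $1,910.00 × [1 − (1+0.063)^−2] / 0.063 = 3487.11336
Perpetuity value at year 2: $11,900.00 / 0.063 = 188888.88889
PV of perpetuity: 188888.88889 / (1+0.063)^2 = 167162.89464
Total PV = 3487.11336 + 167162.89464 = 170650.00800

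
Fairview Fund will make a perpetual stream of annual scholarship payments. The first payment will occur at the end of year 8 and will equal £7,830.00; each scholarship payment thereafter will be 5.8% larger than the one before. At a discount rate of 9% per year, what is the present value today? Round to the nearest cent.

Value at end of year 7: C₁ / (r − g) = £7,830.00 / (0.09 − 0.058) = £244,687.5000
Discount to today: PV = £244,687.5000 / (1 + 0.09)^7 = £244,687.5000 / 1.828039 = £133,852.44

£133852.44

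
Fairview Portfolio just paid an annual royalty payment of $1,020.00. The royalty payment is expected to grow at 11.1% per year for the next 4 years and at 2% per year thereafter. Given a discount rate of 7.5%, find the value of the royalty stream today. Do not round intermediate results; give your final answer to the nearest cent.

$26013.64

D_1 = 1133.22000
D_2 = 1259.00742
D_3 = 1398.75724
D_4 = 1554.01930
Terminal value at year 4: TV = D_4×(1+g_2)/(r−g_2) = 1585.09968/0.055 = 28819.99425
P_0 = D_1/(1+r)^1 + D_2/(1+r)^2 + D_3/(1+r)^3 + D_4/(1+r)^4 + TV/(1+r)^4
    = 1054.15814 + 1089.46018 + 1125.94443 + 1163.65047 + 21580.42696 = 26013.64018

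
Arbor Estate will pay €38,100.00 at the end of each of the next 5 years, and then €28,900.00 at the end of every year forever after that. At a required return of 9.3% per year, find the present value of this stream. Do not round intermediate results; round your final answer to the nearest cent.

PV of 5-year annuity: €38,100.00 × [1 − (1+0.093)^−5] / 0.093 = 147049.30386
Perpetuity value at year 5: €28,900.00 / 0.093 = 310752.68817
PV of perpetuity: 310752.68817 / (1+0.093)^5 = 199211.35270
Total PV = 147049.30386 + 199211.35270 = 346260.65656

€346260.66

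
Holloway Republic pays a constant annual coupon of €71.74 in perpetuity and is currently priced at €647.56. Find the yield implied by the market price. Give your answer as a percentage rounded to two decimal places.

11.08%

P = C/r ⇒ r = C/P = €71.74/€647.56 = 0.110785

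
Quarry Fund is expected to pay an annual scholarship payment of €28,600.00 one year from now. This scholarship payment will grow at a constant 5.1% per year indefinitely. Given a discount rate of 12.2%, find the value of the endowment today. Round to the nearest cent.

Growing perpetuity: P = D₁ / (r − g) = €28,600.0000 / (0.122 − 0.051) = €402,816.90

€402816.90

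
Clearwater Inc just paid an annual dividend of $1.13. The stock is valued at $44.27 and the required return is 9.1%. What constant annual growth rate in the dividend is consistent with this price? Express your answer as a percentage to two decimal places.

P = D₀(1+g)/(r−g) ⇒ P(r−g) = D₀(1+g) ⇒ g(P+D₀) = P·r − D₀
g = (P·r − D₀)/(P + D₀) = ($44.27×0.091 − $1.13) / ($44.27 + $1.13) = 0.063845

6.38%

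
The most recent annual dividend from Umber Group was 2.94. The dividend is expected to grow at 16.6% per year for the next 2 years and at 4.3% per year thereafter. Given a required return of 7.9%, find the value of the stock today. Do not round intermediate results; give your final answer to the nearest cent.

106.08

D_1 = 3.42804
D_2 = 3.99709
Terminal value at year 2: TV = D_2×(1+g_2)/(r−g_2) = 4.16897/0.036 = 115.80471
P_0 = D_1/(1+r)^1 + D_2/(1+r)^2 + TV/(1+r)^2
    = 3.17705 + 3.43322 + 99.46799 = 106.07826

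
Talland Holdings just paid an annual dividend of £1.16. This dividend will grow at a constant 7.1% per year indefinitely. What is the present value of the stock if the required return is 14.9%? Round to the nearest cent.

£15.93

D₁ = D₀ × (1 + g) = £1.16 × 1.071 = £1.2424
Growing perpetuity: P = D₁ / (r − g) = £1.2424 / (0.149 − 0.071) = £15.93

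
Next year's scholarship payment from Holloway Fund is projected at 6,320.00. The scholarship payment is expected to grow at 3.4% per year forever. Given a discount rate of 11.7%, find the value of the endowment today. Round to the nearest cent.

Growing perpetuity: P = D₁ / (r − g) = 6,320.0000 / (0.117 − 0.034) = 76,144.58

76144.58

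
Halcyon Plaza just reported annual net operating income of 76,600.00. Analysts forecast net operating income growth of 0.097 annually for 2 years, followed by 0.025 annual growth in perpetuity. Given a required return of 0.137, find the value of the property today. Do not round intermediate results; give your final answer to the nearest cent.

797780.12

D_1 = 84030.20000
D_2 = 92181.12940
Terminal value at year 2: TV = D_2×(1+g_2)/(r−g_2) = 94485.65763/0.112 = 843621.94317
P_0 = D_1/(1+r)^1 + D_2/(1+r)^2 + TV/(1+r)^2
    = 73905.18909 + 71305.18244 + 652569.75002 = 797780.12156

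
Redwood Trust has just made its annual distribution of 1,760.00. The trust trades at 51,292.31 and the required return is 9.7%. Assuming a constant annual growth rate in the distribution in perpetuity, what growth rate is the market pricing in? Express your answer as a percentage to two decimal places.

6.06%

P = D₀(1+g)/(r−g) ⇒ P(r−g) = D₀(1+g) ⇒ g(P+D₀) = P·r − D₀
g = (P·r − D₀)/(P + D₀) = (51,292.31×0.097 − 1,760.00) / (51,292.31 + 1,760.00) = 0.060607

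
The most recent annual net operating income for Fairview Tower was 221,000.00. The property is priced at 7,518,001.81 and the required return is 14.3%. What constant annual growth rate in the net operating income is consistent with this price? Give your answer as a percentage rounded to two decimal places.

11.04%

P = D₀(1+g)/(r−g) ⇒ P(r−g) = D₀(1+g) ⇒ g(P+D₀) = P·r − D₀
g = (P·r − D₀)/(P + D₀) = (7,518,001.81×0.143 − 221,000.00) / (7,518,001.81 + 221,000.00) = 0.110360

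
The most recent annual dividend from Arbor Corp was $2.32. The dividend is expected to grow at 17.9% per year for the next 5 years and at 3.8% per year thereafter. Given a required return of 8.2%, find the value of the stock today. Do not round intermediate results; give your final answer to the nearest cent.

D_1 = 2.73528
D_2 = 3.22490
D_3 = 3.80215
D_4 = 4.48274
D_5 = 5.28515
Terminal value at year 5: TV = D_5×(1+g_2)/(r−g_2) = 5.48598/0.044 = 124.68140
P_0 = D_1/(1+r)^1 + D_2/(1+r)^2 + D_3/(1+r)^3 + D_4/(1+r)^4 + D_5/(1+r)^5 + TV/(1+r)^5
    = 2.52799 + 2.75462 + 3.00156 + 3.27065 + 3.56386 + 84.07471 = 99.19339

$99.19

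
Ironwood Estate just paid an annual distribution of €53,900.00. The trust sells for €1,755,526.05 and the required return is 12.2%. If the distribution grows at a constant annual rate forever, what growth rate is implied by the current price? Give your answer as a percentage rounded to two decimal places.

8.86%

P = D₀(1+g)/(r−g) ⇒ P(r−g) = D₀(1+g) ⇒ g(P+D₀) = P·r − D₀
g = (P·r − D₀)/(P + D₀) = (€1,755,526.05×0.122 − €53,900.00) / (€1,755,526.05 + €53,900.00) = 0.088577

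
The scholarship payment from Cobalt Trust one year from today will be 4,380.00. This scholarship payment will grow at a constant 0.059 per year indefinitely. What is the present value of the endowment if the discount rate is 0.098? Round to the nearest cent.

112307.69

Growing perpetuity: P = D₁ / (r − g) = 4,380.0000 / (0.098 − 0.059) = 112,307.69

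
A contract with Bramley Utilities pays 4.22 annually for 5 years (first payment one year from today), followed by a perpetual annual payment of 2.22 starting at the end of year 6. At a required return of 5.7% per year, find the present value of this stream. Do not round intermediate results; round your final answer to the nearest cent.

PV of 5-year annuity: 4.22 × [1 − (1+0.057)^−5] / 0.057 = 17.92219
Perpetuity value at year 5: 2.22 / 0.057 = 38.94737
PV of perpetuity: 38.94737 / (1+0.057)^5 = 29.51910
Total PV = 17.92219 + 29.51910 = 47.44130

47.44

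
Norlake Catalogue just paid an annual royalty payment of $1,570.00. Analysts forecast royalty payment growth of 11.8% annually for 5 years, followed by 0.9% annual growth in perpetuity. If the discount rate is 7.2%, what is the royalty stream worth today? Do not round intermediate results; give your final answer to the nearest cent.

$39943.36

D_1 = 1755.26000
D_2 = 1962.38068
D_3 = 2193.94160
D_4 = 2452.82671
D_5 = 2742.26026
Terminal value at year 5: TV = D_5×(1+g_2)/(r−g_2) = 2766.94060/0.063 = 43919.69211
P_0 = D_1/(1+r)^1 + D_2/(1+r)^2 + D_3/(1+r)^3 + D_4/(1+r)^4 + D_5/(1+r)^5 + TV/(1+r)^5
    = 1637.36940 + 1707.62966 + 1780.90481 + 1857.32423 + 1937.02285 + 31023.11196 = 39943.36291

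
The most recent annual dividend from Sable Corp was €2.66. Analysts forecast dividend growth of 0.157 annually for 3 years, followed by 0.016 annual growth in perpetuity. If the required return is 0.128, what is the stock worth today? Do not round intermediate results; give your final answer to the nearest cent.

D_1 = 3.07762
D_2 = 3.56081
D_3 = 4.11985
Terminal value at year 3: TV = D_3×(1+g_2)/(r−g_2) = 4.18577/0.112 = 37.37295
P_0 = D_1/(1+r)^1 + D_2/(1+r)^2 + D_3/(1+r)^3 + TV/(1+r)^3
    = 2.72839 + 2.79853 + 2.87048 + 26.03935 = 34.43674

€34.44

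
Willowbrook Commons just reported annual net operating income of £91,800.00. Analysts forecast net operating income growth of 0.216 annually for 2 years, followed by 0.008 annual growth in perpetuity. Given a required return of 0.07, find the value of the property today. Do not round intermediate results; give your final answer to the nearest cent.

£2150461.36

D_1 = 111628.80000
D_2 = 135740.62080
Terminal value at year 2: TV = D_2×(1+g_2)/(r−g_2) = 136826.54577/0.062 = 2206879.77043
P_0 = D_1/(1+r)^1 + D_2/(1+r)^2 + TV/(1+r)^2
    = 104325.98131 + 118561.11521 + 1927574.26013 = 2150461.35665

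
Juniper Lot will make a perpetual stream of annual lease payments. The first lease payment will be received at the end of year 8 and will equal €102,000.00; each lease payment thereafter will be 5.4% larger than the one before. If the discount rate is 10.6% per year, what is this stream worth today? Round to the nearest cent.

Value at end of year 7: C₁ / (r − g) = €102,000.00 / (0.106 − 0.054) = €1,961,538.4615
Discount to today: PV = €1,961,538.4615 / (1 + 0.106)^7 = €1,961,538.4615 / 2.024351 = €968,971.36

€968971.36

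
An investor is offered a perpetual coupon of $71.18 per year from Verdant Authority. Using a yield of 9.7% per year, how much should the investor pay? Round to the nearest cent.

$733.81

Level perpetuity: PV = C / r = $71.18 / 0.097 = $733.81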